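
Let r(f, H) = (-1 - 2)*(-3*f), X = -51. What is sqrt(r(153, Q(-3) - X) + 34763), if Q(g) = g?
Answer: 2*sqrt(9035) ≈ 190.11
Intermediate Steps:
r(f, H) = 9*f (r(f, H) = -(-9)*f = 9*f)
sqrt(r(153, Q(-3) - X) + 34763) = sqrt(9*153 + 34763) = sqrt(1377 + 34763) = sqrt(36140) = 2*sqrt(9035)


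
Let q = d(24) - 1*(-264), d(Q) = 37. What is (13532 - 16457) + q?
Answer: -2624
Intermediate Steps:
q = 301 (q = 37 - 1*(-264) = 37 + 264 = 301)
(13532 - 16457) + q = (13532 - 16457) + 301 = -2925 + 301 = -2624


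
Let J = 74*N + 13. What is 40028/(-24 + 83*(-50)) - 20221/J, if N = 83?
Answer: -165387397/12845485 ≈ -12.875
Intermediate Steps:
J = 6155 (J = 74*83 + 13 = 6142 + 13 = 6155)
40028/(-24 + 83*(-50)) - 20221/J = 40028/(-24 + 83*(-50)) - 20221/6155 = 40028/(-24 - 4150) - 20221*1/6155 = 40028/(-4174) - 20221/6155 = 40028*(-1/4174) - 20221/6155 = -20014/2087 - 20221/6155 = -165387397/12845485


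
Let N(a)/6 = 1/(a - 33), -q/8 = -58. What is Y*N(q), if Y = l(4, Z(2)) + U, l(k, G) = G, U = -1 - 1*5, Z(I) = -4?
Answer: -60/431 ≈ -0.13921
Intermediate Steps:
U = -6 (U = -1 - 5 = -6)
q = 464 (q = -8*(-58) = 464)
Y = -10 (Y = -4 - 6 = -10)
N(a) = 6/(-33 + a) (N(a) = 6/(a - 33) = 6/(-33 + a))
Y*N(q) = -60/(-33 + 464) = -60/431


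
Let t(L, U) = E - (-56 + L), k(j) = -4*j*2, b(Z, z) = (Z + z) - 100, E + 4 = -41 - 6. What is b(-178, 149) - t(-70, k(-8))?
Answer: -204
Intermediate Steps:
E = -51 (E = -4 + (-41 - 6) = -4 - 47 = -51)
b(Z, z) = -100 + Z + z
k(j) = -8*j
t(L, U) = 5 - L (t(L, U) = -51 - (-56 + L) = -51 + (56 - L) = 5 - L)
b(-178, 149) - t(-70, k(-8)) = (-100 - 178 + 149) - (5 - 1*(-70)) = -129 - (5 + 70) = -129 - 1*75 = -129 - 75 = -204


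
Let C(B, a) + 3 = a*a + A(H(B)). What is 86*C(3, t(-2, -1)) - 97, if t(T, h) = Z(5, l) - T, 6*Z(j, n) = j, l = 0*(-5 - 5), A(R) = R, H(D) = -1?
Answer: 4489/18 ≈ 249.39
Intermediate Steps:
l = 0 (l = 0*(-10) = 0)
Z(j, n) = j/6
t(T, h) = 5/6 - T (t(T, h) = (1/6)*5 - T = 5/6 - T)
C(B, a) = -4 + a**2 (C(B, a) = -3 + (a*a - 1) = -3 + (a**2 - 1) = -3 + (-1 + a**2) = -4 + a**2)
86*C(3, t(-2, -1)) - 97 = 86*(-4 + (5/6 - 1*(-2))**2) - 97 = 86*(-4 + (5/6 + 2)**2) - 97 = 86*(-4 + (17/6)**2) - 97 = 86*(-4 + 289/36) - 97 = 86*(145/36) - 97 = 6235/18 - 97 = 4489/18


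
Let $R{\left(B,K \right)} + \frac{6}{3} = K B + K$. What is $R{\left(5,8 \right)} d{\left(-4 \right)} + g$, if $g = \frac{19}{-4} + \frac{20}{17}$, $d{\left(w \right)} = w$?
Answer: $- \frac{12755}{68} \approx -187.57$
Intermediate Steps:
$R{\left(B,K \right)} = -2 + K + B K$ ($R{\left(B,K \right)} = -2 + \left(K B + K\right) = -2 + \left(B K + K\right) = -2 + \left(K + B K\right) = -2 + K + B K$)
$g = - \frac{243}{68}$ ($g = 19 \left(- \frac{1}{4}\right) + 20 \cdot \frac{1}{17} = - \frac{19}{4} + \frac{20}{17} = - \frac{243}{68} \approx -3.5735$)
$R{\left(5,8 \right)} d{\left(-4 \right)} + g = \left(-2 + 8 + 5 \cdot 8\right) \left(-4\right) - \frac{243}{68} = \left(-2 + 8 + 40\right) \left(-4\right) - \frac{243}{68} = 46 \left(-4\right) - \frac{243}{68} = -184 - \frac{243}{68} = - \frac{12755}{68}$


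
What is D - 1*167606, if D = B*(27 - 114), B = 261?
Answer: -190313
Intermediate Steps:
D = -22707 (D = 261*(27 - 114) = 261*(-87) = -22707)
D - 1*167606 = -22707 - 1*167606 = -22707 - 167606 = -190313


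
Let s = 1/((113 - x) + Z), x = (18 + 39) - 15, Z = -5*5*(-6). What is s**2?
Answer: 1/48841 ≈ 2.0475e-5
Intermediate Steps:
Z = 150 (Z = -25*(-6) = 150)
x = 42 (x = 57 - 15 = 42)
s = 1/221 (s = 1/((113 - 1*42) + 150) = 1/((113 - 42) + 150) = 1/(71 + 150) = 1/221 ≈ 0.0045249)
s**2 = (1/221)**2 = 1/48841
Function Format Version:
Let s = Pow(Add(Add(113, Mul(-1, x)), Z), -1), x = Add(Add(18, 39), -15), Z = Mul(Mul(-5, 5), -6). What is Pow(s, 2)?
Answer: Rational(1, 48841) ≈ 2.0475e-5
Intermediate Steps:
Z = 150 (Z = Mul(-25, -6) = 150)
x = 42 (x = Add(57, -15) = 42)
s = Rational(1, 221) (s = Pow(Add(Add(113, Mul(-1, 42)), 150), -1) = Pow(Add(Add(113, -42), 150), -1) = Pow(Add(71, 150), -1) = Pow(221, -1) = Rational(1, 221) ≈ 0.0045249)
Pow(s, 2) = Pow(Rational(1, 221), 2) = Rational(1, 48841)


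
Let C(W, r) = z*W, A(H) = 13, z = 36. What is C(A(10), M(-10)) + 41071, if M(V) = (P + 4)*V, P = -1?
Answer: 41539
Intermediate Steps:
M(V) = 3*V (M(V) = (-1 + 4)*V = 3*V)
C(W, r) = 36*W
C(A(10), M(-10)) + 41071 = 36*13 + 41071 = 468 + 41071 = 41539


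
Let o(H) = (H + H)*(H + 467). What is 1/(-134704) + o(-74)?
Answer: -7834923457/134704 ≈ -58164.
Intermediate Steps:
o(H) = 2*H*(467 + H) (o(H) = (2*H)*(467 + H) = 2*H*(467 + H))
1/(-134704) + o(-74) = 1/(-134704) + 2*(-74)*(467 - 74) = -1/134704 + 2*(-74)*393 = -1/134704 - 58164 = -7834923457/134704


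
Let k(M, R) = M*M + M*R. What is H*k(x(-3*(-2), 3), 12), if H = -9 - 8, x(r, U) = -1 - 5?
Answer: 612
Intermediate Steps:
x(r, U) = -6
H = -17
k(M, R) = M**2 + M*R
H*k(x(-3*(-2), 3), 12) = -(-102)*(-6 + 12) = -(-102)*6 = -17*(-36) = 612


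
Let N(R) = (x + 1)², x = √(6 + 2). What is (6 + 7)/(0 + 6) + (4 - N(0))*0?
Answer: 13/6 ≈ 2.1667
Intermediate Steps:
x = 2*√2 (x = √8 = 2*√2 ≈ 2.8284)
N(R) = (1 + 2*√2)² (N(R) = (2*√2 + 1)² = (1 + 2*√2)²)
(6 + 7)/(0 + 6) + (4 - N(0))*0 = (6 + 7)/(0 + 6) + (4 - (9 + 4*√2))*0 = 13/6 + (4 + (-9 - 4*√2))*0 = 13*(⅙) + (-5 - 4*√2)*0 = 13/6 + 0 = 13/6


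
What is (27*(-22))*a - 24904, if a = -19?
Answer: -13618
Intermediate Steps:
(27*(-22))*a - 24904 = (27*(-22))*(-19) - 24904 = -594*(-19) - 24904 = 11286 - 24904 = -13618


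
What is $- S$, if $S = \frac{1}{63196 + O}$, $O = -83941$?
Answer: $\frac{1}{20745} \approx 4.8204 \cdot 10^{-5}$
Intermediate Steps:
$S = - \frac{1}{20745}$ ($S = \frac{1}{63196 - 83941} = \frac{1}{-20745} = - \frac{1}{20745} \approx -4.8204 \cdot 10^{-5}$)
$- S = \left(-1\right) \left(- \frac{1}{20745}\right) = \frac{1}{20745}$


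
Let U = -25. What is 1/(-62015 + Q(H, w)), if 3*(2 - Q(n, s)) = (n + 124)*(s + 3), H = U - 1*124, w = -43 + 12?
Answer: -3/186739 ≈ -1.6065e-5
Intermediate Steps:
w = -31
H = -149 (H = -25 - 1*124 = -25 - 124 = -149)
Q(n, s) = 2 - (3 + s)*(124 + n)/3 (Q(n, s) = 2 - (n + 124)*(s + 3)/3 = 2 - (124 + n)*(3 + s)/3 = 2 - (3 + s)*(124 + n)/3)
1/(-62015 + Q(H, w)) = 1/(-62015 + (-122 - 1*(-149) - 124/3*(-31) - ⅓*(-149)*(-31))) = 1/(-62015 + (-122 + 149 + 3844/3 - 4619/3)) = 1/(-62015 - 694/3) = 1/(-186739/3) = -3/186739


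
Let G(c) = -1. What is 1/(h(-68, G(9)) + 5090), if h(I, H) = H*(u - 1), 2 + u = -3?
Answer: 1/5096 ≈ 0.00019623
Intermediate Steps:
u = -5 (u = -2 - 3 = -5)
h(I, H) = -6*H (h(I, H) = H*(-5 - 1) = H*(-6) = -6*H)
1/(h(-68, G(9)) + 5090) = 1/(-6*(-1) + 5090) = 1/(6 + 5090) = 1/5096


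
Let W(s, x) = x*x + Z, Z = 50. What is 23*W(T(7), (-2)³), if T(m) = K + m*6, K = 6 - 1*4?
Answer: 2622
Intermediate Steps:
K = 2 (K = 6 - 4 = 2)
T(m) = 2 + 6*m (T(m) = 2 + m*6 = 2 + 6*m)
W(s, x) = 50 + x² (W(s, x) = x*x + 50 = x² + 50 = 50 + x²)
23*W(T(7), (-2)³) = 23*(50 + ((-2)³)²) = 23*(50 + (-8)²) = 23*(50 + 64) = 23*114 = 2622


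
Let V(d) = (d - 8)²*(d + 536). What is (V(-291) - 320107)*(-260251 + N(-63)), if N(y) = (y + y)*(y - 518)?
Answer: -4037018047210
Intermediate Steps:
V(d) = (-8 + d)²*(536 + d)
N(y) = 2*y*(-518 + y) (N(y) = (2*y)*(-518 + y) = 2*y*(-518 + y))
(V(-291) - 320107)*(-260251 + N(-63)) = ((-8 - 291)²*(536 - 291) - 320107)*(-260251 + 2*(-63)*(-518 - 63)) = ((-299)²*245 - 320107)*(-260251 + 2*(-63)*(-581)) = (89401*245 - 320107)*(-260251 + 73206) = (21903245 - 320107)*(-187045) = 21583138*(-187045) = -4037018047210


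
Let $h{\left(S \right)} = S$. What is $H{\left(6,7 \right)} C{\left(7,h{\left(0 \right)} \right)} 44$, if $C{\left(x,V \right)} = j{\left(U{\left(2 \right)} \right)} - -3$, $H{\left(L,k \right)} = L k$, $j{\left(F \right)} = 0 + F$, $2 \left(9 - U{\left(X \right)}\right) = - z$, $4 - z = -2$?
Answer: $27720$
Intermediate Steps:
$z = 6$ ($z = 4 - -2 = 4 + 2 = 6$)
$U{\left(X \right)} = 12$ ($U{\left(X \right)} = 9 - \frac{\left(-1\right) 6}{2} = 9 - -3 = 9 + 3 = 12$)
$j{\left(F \right)} = F$
$C{\left(x,V \right)} = 15$ ($C{\left(x,V \right)} = 12 - -3 = 12 + 3 = 15$)
$H{\left(6,7 \right)} C{\left(7,h{\left(0 \right)} \right)} 44 = 6 \cdot 7 \cdot 15 \cdot 44 = 42 \cdot 15 \cdot 44 = 630 \cdot 44 = 27720$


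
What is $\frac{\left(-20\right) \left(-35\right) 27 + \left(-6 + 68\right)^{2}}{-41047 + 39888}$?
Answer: $- \frac{22744}{1159} \approx -19.624$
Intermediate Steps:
$\frac{\left(-20\right) \left(-35\right) 27 + \left(-6 + 68\right)^{2}}{-41047 + 39888} = \frac{700 \cdot 27 + 62^{2}}{-1159} = \left(18900 + 3844\right) \left(- \frac{1}{1159}\right) = 22744 \left(- \frac{1}{1159}\right) = - \frac{22744}{1159}$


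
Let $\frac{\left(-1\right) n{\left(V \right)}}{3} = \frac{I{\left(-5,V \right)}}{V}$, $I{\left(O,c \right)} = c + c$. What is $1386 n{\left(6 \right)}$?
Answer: $-8316$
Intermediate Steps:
$I{\left(O,c \right)} = 2 c$
$n{\left(V \right)} = -6$ ($n{\left(V \right)} = - 3 \frac{2 V}{V} = \left(-3\right) 2 = -6$)
$1386 n{\left(6 \right)} = 1386 \left(-6\right) = -8316$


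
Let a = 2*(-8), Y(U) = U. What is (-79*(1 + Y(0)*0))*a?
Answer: 1264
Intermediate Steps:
a = -16
(-79*(1 + Y(0)*0))*a = -79*(1 + 0*0)*(-16) = -79*(1 + 0)*(-16) = -79*1*(-16) = -79*(-16) = 1264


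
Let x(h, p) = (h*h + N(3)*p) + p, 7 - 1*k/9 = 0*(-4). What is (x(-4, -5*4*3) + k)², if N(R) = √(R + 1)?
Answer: 10201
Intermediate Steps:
N(R) = √(1 + R)
k = 63 (k = 63 - 0*(-4) = 63 - 9*0 = 63 + 0 = 63)
x(h, p) = h² + 3*p (x(h, p) = (h*h + √(1 + 3)*p) + p = (h² + √4*p) + p = (h² + 2*p) + p = h² + 3*p)
(x(-4, -5*4*3) + k)² = (((-4)² + 3*(-5*4*3)) + 63)² = ((16 + 3*(-20*3)) + 63)² = ((16 + 3*(-60)) + 63)² = ((16 - 180) + 63)² = (-164 + 63)² = (-101)² = 10201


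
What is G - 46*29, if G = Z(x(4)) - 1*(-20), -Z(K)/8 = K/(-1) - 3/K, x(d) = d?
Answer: -1276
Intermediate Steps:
Z(K) = 8*K + 24/K (Z(K) = -8*(K/(-1) - 3/K) = -8*(K*(-1) - 3/K) = -8*(-K - 3/K) = 8*K + 24/K)
G = 58 (G = (8*4 + 24/4) - 1*(-20) = (32 + 24*(¼)) + 20 = (32 + 6) + 20 = 38 + 20 = 58)
G - 46*29 = 58 - 46*29 = 58 - 1334 = -1276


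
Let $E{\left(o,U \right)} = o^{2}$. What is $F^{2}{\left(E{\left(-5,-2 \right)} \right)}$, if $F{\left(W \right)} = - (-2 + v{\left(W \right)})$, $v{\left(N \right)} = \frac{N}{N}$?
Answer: $1$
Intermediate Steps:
$v{\left(N \right)} = 1$
$F{\left(W \right)} = 1$ ($F{\left(W \right)} = - (-2 + 1) = \left(-1\right) \left(-1\right) = 1$)
$F^{2}{\left(E{\left(-5,-2 \right)} \right)} = 1^{2} = 1$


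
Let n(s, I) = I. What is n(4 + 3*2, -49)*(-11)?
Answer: 539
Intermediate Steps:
n(4 + 3*2, -49)*(-11) = -49*(-11) = 539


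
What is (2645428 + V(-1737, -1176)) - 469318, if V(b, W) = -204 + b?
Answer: 2174169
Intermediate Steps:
(2645428 + V(-1737, -1176)) - 469318 = (2645428 + (-204 - 1737)) - 469318 = (2645428 - 1941) - 469318 = 2643487 - 469318 = 2174169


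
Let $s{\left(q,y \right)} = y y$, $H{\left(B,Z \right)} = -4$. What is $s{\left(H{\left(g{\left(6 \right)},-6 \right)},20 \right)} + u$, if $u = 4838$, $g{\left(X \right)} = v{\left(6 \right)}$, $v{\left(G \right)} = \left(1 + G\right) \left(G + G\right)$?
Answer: $5238$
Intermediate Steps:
$v{\left(G \right)} = 2 G \left(1 + G\right)$ ($v{\left(G \right)} = \left(1 + G\right) 2 G = 2 G \left(1 + G\right)$)
$g{\left(X \right)} = 84$ ($g{\left(X \right)} = 2 \cdot 6 \left(1 + 6\right) = 2 \cdot 6 \cdot 7 = 84$)
$s{\left(q,y \right)} = y^{2}$
$s{\left(H{\left(g{\left(6 \right)},-6 \right)},20 \right)} + u = 20^{2} + 4838 = 400 + 4838 = 5238$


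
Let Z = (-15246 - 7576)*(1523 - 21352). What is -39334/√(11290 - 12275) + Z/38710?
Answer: 2864161/245 + 39334*I*√985/985 ≈ 11690.0 + 1253.3*I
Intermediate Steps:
Z = 452537438 (Z = -22822*(-19829) = 452537438)
-39334/√(11290 - 12275) + Z/38710 = -39334/√(11290 - 12275) + 452537438/38710 = -39334*(-I*√985/985) + 452537438*(1/38710) = -39334*(-I*√985/985) + 2864161/245 = -(-39334)*I*√985/985 + 2864161/245 = 39334*I*√985/985 + 2864161/245 = 2864161/245 + 39334*I*√985/985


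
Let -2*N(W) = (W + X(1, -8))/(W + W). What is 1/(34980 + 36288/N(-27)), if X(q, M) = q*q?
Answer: -13/1504812 ≈ -8.6389e-6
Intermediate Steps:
X(q, M) = q²
N(W) = -(1 + W)/(4*W) (N(W) = -(W + 1²)/(2*(W + W)) = -(W + 1)/(2*(2*W)) = -(1 + W)*1/(2*W)/2 = -(1 + W)/(4*W))
1/(34980 + 36288/N(-27)) = 1/(34980 + 36288/(((¼)*(-1 - 1*(-27))/(-27)))) = 1/(34980 + 36288/(((¼)*(-1/27)*(-1 + 27)))) = 1/(34980 + 36288/(((¼)*(-1/27)*26))) = 1/(34980 + 36288/(-13/54)) = 1/(34980 + 36288*(-54/13)) = 1/(34980 - 1959552/13) = 1/(-1504812/13) = -13/1504812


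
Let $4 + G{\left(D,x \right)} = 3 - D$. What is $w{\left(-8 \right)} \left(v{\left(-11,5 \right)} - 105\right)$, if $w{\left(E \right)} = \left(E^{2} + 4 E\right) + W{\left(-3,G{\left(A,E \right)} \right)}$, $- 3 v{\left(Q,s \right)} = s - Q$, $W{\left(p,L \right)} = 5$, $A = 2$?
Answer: $- \frac{12247}{3} \approx -4082.3$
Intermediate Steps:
$G{\left(D,x \right)} = -1 - D$ ($G{\left(D,x \right)} = -4 - \left(-3 + D\right) = -1 - D$)
$v{\left(Q,s \right)} = - \frac{s}{3} + \frac{Q}{3}$ ($v{\left(Q,s \right)} = - \frac{s - Q}{3} = - \frac{s}{3} + \frac{Q}{3}$)
$w{\left(E \right)} = 5 + E^{2} + 4 E$ ($w{\left(E \right)} = \left(E^{2} + 4 E\right) + 5 = 5 + E^{2} + 4 E$)
$w{\left(-8 \right)} \left(v{\left(-11,5 \right)} - 105\right) = \left(5 + \left(-8\right)^{2} + 4 \left(-8\right)\right) \left(\left(\left(- \frac{1}{3}\right) 5 + \frac{1}{3} \left(-11\right)\right) - 105\right) = \left(5 + 64 - 32\right) \left(\left(- \frac{5}{3} - \frac{11}{3}\right) - 105\right) = 37 \left(- \frac{16}{3} - 105\right) = 37 \left(- \frac{331}{3}\right) = - \frac{12247}{3}$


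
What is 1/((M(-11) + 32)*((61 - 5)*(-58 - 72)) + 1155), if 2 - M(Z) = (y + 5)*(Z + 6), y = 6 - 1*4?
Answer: -1/501165 ≈ -1.9954e-6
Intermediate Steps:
y = 2 (y = 6 - 4 = 2)
M(Z) = -40 - 7*Z (M(Z) = 2 - (2 + 5)*(Z + 6) = 2 - 7*(6 + Z) = 2 - (42 + 7*Z) = 2 + (-42 - 7*Z) = -40 - 7*Z)
1/((M(-11) + 32)*((61 - 5)*(-58 - 72)) + 1155) = 1/(((-40 - 7*(-11)) + 32)*((61 - 5)*(-58 - 72)) + 1155) = 1/(((-40 + 77) + 32)*(56*(-130)) + 1155) = 1/((37 + 32)*(-7280) + 1155) = 1/(69*(-7280) + 1155) = 1/(-502320 + 1155) = 1/(-501165) = -1/501165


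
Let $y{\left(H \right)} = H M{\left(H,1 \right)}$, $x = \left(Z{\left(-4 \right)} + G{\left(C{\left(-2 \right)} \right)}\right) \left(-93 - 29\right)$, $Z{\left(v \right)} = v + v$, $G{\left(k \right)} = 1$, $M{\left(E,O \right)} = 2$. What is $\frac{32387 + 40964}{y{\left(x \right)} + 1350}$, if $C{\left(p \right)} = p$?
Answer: $\frac{73351}{3058} \approx 23.987$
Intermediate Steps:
$Z{\left(v \right)} = 2 v$
$x = 854$ ($x = \left(2 \left(-4\right) + 1\right) \left(-93 - 29\right) = \left(-8 + 1\right) \left(-122\right) = \left(-7\right) \left(-122\right) = 854$)
$y{\left(H \right)} = 2 H$ ($y{\left(H \right)} = H 2 = 2 H$)
$\frac{32387 + 40964}{y{\left(x \right)} + 1350} = \frac{32387 + 40964}{2 \cdot 854 + 1350} = \frac{73351}{1708 + 1350} = \frac{73351}{3058}$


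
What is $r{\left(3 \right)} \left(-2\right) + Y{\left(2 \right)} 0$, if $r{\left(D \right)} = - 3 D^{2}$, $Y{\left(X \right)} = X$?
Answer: $54$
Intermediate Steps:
$r{\left(3 \right)} \left(-2\right) + Y{\left(2 \right)} 0 = - 3 \cdot 3^{2} \left(-2\right) + 2 \cdot 0 = \left(-3\right) 9 \left(-2\right) + 0 = \left(-27\right) \left(-2\right) + 0 = 54 + 0 = 54$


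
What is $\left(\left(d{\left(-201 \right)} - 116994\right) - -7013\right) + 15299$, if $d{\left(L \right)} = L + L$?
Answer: $-95084$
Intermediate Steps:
$d{\left(L \right)} = 2 L$
$\left(\left(d{\left(-201 \right)} - 116994\right) - -7013\right) + 15299 = \left(\left(2 \left(-201\right) - 116994\right) - -7013\right) + 15299 = \left(\left(-402 - 116994\right) + \left(-149711 + 156724\right)\right) + 15299 = \left(-117396 + 7013\right) + 15299 = -110383 + 15299 = -95084$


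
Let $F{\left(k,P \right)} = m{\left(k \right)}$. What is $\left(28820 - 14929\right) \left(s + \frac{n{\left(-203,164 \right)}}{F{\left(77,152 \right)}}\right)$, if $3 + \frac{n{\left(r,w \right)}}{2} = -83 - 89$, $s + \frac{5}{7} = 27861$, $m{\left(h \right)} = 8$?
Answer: $\frac{10819185933}{28} \approx 3.864 \cdot 10^{8}$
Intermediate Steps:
$s = \frac{195022}{7}$ ($s = - \frac{5}{7} + 27861 = \frac{195022}{7} \approx 27860.0$)
$F{\left(k,P \right)} = 8$
$n{\left(r,w \right)} = -350$ ($n{\left(r,w \right)} = -6 + 2 \left(-83 - 89\right) = -6 + 2 \left(-172\right) = -6 - 344 = -350$)
$\left(28820 - 14929\right) \left(s + \frac{n{\left(-203,164 \right)}}{F{\left(77,152 \right)}}\right) = \left(28820 - 14929\right) \left(\frac{195022}{7} - \frac{350}{8}\right) = 13891 \left(\frac{195022}{7} - \frac{175}{4}\right) = 13891 \cdot \frac{778863}{28} = \frac{10819185933}{28}$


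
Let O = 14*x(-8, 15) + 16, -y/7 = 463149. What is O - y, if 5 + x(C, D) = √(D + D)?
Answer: 3241989 + 14*√30 ≈ 3.2421e+6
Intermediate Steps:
y = -3242043 (y = -7*463149 = -3242043)
x(C, D) = -5 + √2*√D (x(C, D) = -5 + √(D + D) = -5 + √(2*D) = -5 + √2*√D)
O = -54 + 14*√30 (O = 14*(-5 + √2*√15) + 16 = 14*(-5 + √30) + 16 = (-70 + 14*√30) + 16 = -54 + 14*√30 ≈ 22.681)
O - y = (-54 + 14*√30) - 1*(-3242043) = (-54 + 14*√30) + 3242043 = 3241989 + 14*√30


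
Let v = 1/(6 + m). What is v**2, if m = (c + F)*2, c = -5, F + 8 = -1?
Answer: 1/484 ≈ 0.0020661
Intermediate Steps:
F = -9 (F = -8 - 1 = -9)
m = -28 (m = (-5 - 9)*2 = -14*2 = -28)
v = -1/22 (v = 1/(6 - 28) = 1/(-22) = -1/22 ≈ -0.045455)
v**2 = (-1/22)**2 = 1/484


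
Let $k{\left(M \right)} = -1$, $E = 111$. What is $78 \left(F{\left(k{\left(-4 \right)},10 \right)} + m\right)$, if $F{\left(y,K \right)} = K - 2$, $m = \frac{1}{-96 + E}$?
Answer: $\frac{3146}{5} \approx 629.2$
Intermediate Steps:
$m = \frac{1}{15}$ ($m = \frac{1}{-96 + 111} = \frac{1}{15} \approx 0.066667$)
$F{\left(y,K \right)} = -2 + K$ ($F{\left(y,K \right)} = K - 2 = -2 + K$)
$78 \left(F{\left(k{\left(-4 \right)},10 \right)} + m\right) = 78 \left(\left(-2 + 10\right) + \frac{1}{15}\right) = 78 \left(8 + \frac{1}{15}\right) = 78 \cdot \frac{121}{15} = \frac{3146}{5}$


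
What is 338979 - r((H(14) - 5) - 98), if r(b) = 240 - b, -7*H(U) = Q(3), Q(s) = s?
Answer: 2370449/7 ≈ 3.3864e+5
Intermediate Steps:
H(U) = -3/7 (H(U) = -1/7*3 = -3/7)
338979 - r((H(14) - 5) - 98) = 338979 - (240 - ((-3/7 - 5) - 98)) = 338979 - (240 - (-38/7 - 98)) = 338979 - (240 - 1*(-724/7)) = 338979 - (240 + 724/7) = 338979 - 1*2404/7 = 338979 - 2404/7 = 2370449/7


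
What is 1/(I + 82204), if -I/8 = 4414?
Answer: 1/46892 ≈ 2.1326e-5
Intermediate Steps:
I = -35312 (I = -8*4414 = -35312)
1/(I + 82204) = 1/(-35312 + 82204) = 1/46892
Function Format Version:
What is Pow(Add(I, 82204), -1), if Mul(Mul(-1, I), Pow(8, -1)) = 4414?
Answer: Rational(1, 46892) ≈ 2.1326e-5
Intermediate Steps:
I = -35312 (I = Mul(-8, 4414) = -35312)
Pow(Add(I, 82204), -1) = Pow(Add(-35312, 82204), -1) = Pow(46892, -1) = Rational(1, 46892)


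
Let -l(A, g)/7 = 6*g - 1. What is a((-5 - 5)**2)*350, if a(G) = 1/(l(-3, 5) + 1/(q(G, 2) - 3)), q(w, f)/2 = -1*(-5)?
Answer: -245/142 ≈ -1.7254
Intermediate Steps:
q(w, f) = 10 (q(w, f) = 2*(-1*(-5)) = 2*5 = 10)
l(A, g) = 7 - 42*g (l(A, g) = -7*(6*g - 1) = -7*(-1 + 6*g) = 7 - 42*g)
a(G) = -7/1420 (a(G) = 1/((7 - 42*5) + 1/(10 - 3)) = 1/((7 - 210) + 1/7) = 1/(-203 + 1/7) = 1/(-1420/7) = -7/1420)
a((-5 - 5)**2)*350 = -7/1420*350 = -245/142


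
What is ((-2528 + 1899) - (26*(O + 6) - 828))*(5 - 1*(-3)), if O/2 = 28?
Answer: -11304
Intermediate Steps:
O = 56 (O = 2*28 = 56)
((-2528 + 1899) - (26*(O + 6) - 828))*(5 - 1*(-3)) = ((-2528 + 1899) - (26*(56 + 6) - 828))*(5 - 1*(-3)) = (-629 - (26*62 - 828))*(5 + 3) = (-629 - (1612 - 828))*8 = (-629 - 1*784)*8 = (-629 - 784)*8 = -1413*8 = -11304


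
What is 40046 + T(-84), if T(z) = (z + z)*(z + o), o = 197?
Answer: 21062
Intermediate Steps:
T(z) = 2*z*(197 + z) (T(z) = (z + z)*(z + 197) = (2*z)*(197 + z) = 2*z*(197 + z))
40046 + T(-84) = 40046 + 2*(-84)*(197 - 84) = 40046 + 2*(-84)*113 = 40046 - 18984 = 21062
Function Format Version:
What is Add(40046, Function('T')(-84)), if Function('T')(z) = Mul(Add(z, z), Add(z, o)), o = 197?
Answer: 21062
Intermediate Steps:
Function('T')(z) = Mul(2, z, Add(197, z)) (Function('T')(z) = Mul(Add(z, z), Add(z, 197)) = Mul(Mul(2, z), Add(197, z)) = Mul(2, z, Add(197, z)))
Add(40046, Function('T')(-84)) = Add(40046, Mul(2, -84, Add(197, -84))) = Add(40046, Mul(2, -84, 113)) = Add(40046, -18984) = 21062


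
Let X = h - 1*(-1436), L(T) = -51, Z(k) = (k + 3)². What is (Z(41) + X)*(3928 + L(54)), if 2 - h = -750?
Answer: 15988748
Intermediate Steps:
h = 752 (h = 2 - 1*(-750) = 2 + 750 = 752)
Z(k) = (3 + k)²
X = 2188 (X = 752 - 1*(-1436) = 752 + 1436 = 2188)
(Z(41) + X)*(3928 + L(54)) = ((3 + 41)² + 2188)*(3928 - 51) = (44² + 2188)*3877 = (1936 + 2188)*3877 = 4124*3877 = 15988748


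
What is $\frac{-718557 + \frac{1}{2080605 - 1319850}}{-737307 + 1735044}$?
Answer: $- \frac{546645830534}{759033411435} \approx -0.72019$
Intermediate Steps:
$\frac{-718557 + \frac{1}{2080605 - 1319850}}{-737307 + 1735044} = \frac{-718557 + \frac{1}{760755}}{997737} = \left(-718557 + \frac{1}{760755}\right) \frac{1}{997737} = \left(- \frac{546645830534}{760755}\right) \frac{1}{997737} = - \frac{546645830534}{759033411435}$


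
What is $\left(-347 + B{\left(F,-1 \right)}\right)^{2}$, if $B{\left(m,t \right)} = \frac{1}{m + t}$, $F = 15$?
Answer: $\frac{23590449}{196} \approx 1.2036 \cdot 10^{5}$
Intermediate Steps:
$\left(-347 + B{\left(F,-1 \right)}\right)^{2} = \left(-347 + \frac{1}{15 - 1}\right)^{2} = \left(-347 + \frac{1}{14}\right)^{2} = \left(- \frac{4857}{14}\right)^{2} = \frac{23590449}{196}$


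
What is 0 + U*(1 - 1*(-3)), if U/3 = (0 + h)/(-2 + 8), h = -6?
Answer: -12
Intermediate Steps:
U = -3 (U = 3*((0 - 6)/(-2 + 8)) = 3*(-6/6) = 3*(-6*⅙) = 3*(-1) = -3)
0 + U*(1 - 1*(-3)) = 0 - 3*(1 - 1*(-3)) = 0 - 3*(1 + 3) = 0 - 3*4 = 0 - 12 = -12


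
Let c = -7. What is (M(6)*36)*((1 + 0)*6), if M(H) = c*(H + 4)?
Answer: -15120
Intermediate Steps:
M(H) = -28 - 7*H (M(H) = -7*(H + 4) = -7*(4 + H) = -28 - 7*H)
(M(6)*36)*((1 + 0)*6) = ((-28 - 7*6)*36)*((1 + 0)*6) = ((-28 - 42)*36)*(1*6) = -70*36*6 = -2520*6 = -15120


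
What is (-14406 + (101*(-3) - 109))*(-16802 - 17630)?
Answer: 510213376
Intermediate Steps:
(-14406 + (101*(-3) - 109))*(-16802 - 17630) = (-14406 + (-303 - 109))*(-34432) = (-14406 - 412)*(-34432) = -14818*(-34432) = 510213376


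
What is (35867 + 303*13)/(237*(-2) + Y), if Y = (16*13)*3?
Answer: 19903/75 ≈ 265.37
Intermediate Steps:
Y = 624 (Y = 208*3 = 624)
(35867 + 303*13)/(237*(-2) + Y) = (35867 + 303*13)/(237*(-2) + 624) = (35867 + 3939)/(-474 + 624) = 39806/150 = 39806*(1/150) = 19903/75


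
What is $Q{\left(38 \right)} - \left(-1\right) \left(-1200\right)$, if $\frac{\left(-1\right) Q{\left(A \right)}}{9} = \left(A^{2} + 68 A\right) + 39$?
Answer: $-37803$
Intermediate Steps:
$Q{\left(A \right)} = -351 - 612 A - 9 A^{2}$ ($Q{\left(A \right)} = - 9 \left(\left(A^{2} + 68 A\right) + 39\right) = - 9 \left(39 + A^{2} + 68 A\right) = -351 - 612 A - 9 A^{2}$)
$Q{\left(38 \right)} - \left(-1\right) \left(-1200\right) = \left(-351 - 23256 - 9 \cdot 38^{2}\right) - \left(-1\right) \left(-1200\right) = \left(-351 - 23256 - 12996\right) - 1200 = -36603 - 1200 = -37803$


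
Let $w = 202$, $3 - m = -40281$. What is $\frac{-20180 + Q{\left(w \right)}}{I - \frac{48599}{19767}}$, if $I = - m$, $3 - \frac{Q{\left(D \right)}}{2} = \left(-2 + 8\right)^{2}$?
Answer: $\frac{400202682}{796342427} \approx 0.50255$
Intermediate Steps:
$m = 40284$ ($m = 3 - -40281 = 3 + 40281 = 40284$)
$Q{\left(D \right)} = -66$ ($Q{\left(D \right)} = 6 - 2 \left(-2 + 8\right)^{2} = 6 - 2 \cdot 6^{2} = 6 - 72 = -66$)
$I = -40284$ ($I = \left(-1\right) 40284 = -40284$)
$\frac{-20180 + Q{\left(w \right)}}{I - \frac{48599}{19767}} = \frac{-20180 - 66}{-40284 - \frac{48599}{19767}} = - \frac{20246}{-40284 - \frac{48599}{19767}} = - \frac{20246}{- \frac{796342427}{19767}} = \left(-20246\right) \left(- \frac{19767}{796342427}\right) = \frac{400202682}{796342427}$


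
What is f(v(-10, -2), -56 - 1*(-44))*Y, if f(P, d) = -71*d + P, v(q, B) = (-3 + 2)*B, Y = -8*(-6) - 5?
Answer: 36722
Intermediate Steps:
Y = 43 (Y = 48 - 5 = 43)
v(q, B) = -B
f(P, d) = P - 71*d
f(v(-10, -2), -56 - 1*(-44))*Y = (-1*(-2) - 71*(-56 - 1*(-44)))*43 = (2 - 71*(-56 + 44))*43 = (2 - 71*(-12))*43 = (2 + 852)*43 = 854*43 = 36722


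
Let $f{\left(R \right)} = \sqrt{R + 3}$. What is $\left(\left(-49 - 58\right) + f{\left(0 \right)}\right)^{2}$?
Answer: $\left(107 - \sqrt{3}\right)^{2} \approx 11081.0$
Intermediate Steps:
$f{\left(R \right)} = \sqrt{3 + R}$
$\left(\left(-49 - 58\right) + f{\left(0 \right)}\right)^{2} = \left(\left(-49 - 58\right) + \sqrt{3 + 0}\right)^{2} = \left(-107 + \sqrt{3}\right)^{2}$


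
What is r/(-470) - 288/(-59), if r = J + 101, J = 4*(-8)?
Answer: 131289/27730 ≈ 4.7346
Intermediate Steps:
J = -32
r = 69 (r = -32 + 101 = 69)
r/(-470) - 288/(-59) = 69/(-470) - 288/(-59) = 69*(-1/470) - 288*(-1/59) = -69/470 + 288/59 = 131289/27730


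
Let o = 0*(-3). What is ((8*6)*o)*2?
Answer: 0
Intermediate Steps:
o = 0
((8*6)*o)*2 = ((8*6)*0)*2 = (48*0)*2 = 0*2 = 0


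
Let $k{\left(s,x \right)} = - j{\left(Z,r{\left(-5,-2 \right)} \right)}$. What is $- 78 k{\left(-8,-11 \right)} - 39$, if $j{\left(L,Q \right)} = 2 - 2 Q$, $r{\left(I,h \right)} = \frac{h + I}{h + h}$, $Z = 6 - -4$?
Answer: $-156$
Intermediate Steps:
$Z = 10$ ($Z = 6 + 4 = 10$)
$r{\left(I,h \right)} = \frac{I + h}{2 h}$
$k{\left(s,x \right)} = \frac{3}{2}$ ($k{\left(s,x \right)} = - (2 - 2 \frac{-5 - 2}{2 \left(-2\right)}) = - (2 - 2 \cdot \frac{1}{2} \left(- \frac{1}{2}\right) \left(-7\right)) = - (2 - \frac{7}{2}) = \left(-1\right) \left(- \frac{3}{2}\right) = \frac{3}{2}$)
$- 78 k{\left(-8,-11 \right)} - 39 = \left(-78\right) \frac{3}{2} - 39 = -117 - 39 = -156$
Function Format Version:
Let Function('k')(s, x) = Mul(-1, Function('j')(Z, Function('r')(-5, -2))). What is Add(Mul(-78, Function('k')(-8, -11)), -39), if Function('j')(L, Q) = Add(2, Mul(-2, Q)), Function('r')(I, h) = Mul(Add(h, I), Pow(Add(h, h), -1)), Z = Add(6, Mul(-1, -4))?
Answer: -156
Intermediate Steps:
Z = 10 (Z = Add(6, 4) = 10)
Function('r')(I, h) = Mul(Rational(1, 2), Pow(h, -1), Add(I, h)) (Function('r')(I, h) = Mul(Add(I, h), Pow(Mul(2, h), -1)) = Mul(Add(I, h), Mul(Rational(1, 2), Pow(h, -1))) = Mul(Rational(1, 2), Pow(h, -1), Add(I, h)))
Function('k')(s, x) = Rational(3, 2) (Function('k')(s, x) = Mul(-1, Add(2, Mul(-2, Mul(Rational(1, 2), Pow(-2, -1), Add(-5, -2))))) = Mul(-1, Add(2, Mul(-2, Mul(Rational(1, 2), Rational(-1, 2), -7)))) = Mul(-1, Add(2, Mul(-2, Rational(7, 4)))) = Mul(-1, Add(2, Rational(-7, 2))) = Mul(-1, Rational(-3, 2)) = Rational(3, 2))
Add(Mul(-78, Function('k')(-8, -11)), -39) = Add(Mul(-78, Rational(3, 2)), -39) = Add(-117, -39) = -156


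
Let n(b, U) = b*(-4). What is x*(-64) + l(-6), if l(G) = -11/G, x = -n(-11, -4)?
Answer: 16907/6 ≈ 2817.8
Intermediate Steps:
n(b, U) = -4*b
x = -44 (x = -(-4)*(-11) = -1*44 = -44)
x*(-64) + l(-6) = -44*(-64) - 11/(-6) = 2816 - 11*(-⅙) = 2816 + 11/6 = 16907/6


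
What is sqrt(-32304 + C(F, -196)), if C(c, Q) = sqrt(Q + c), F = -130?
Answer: sqrt(-32304 + I*sqrt(326)) ≈ 0.0502 + 179.73*I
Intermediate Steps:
sqrt(-32304 + C(F, -196)) = sqrt(-32304 + sqrt(-196 - 130)) = sqrt(-32304 + sqrt(-326)) = sqrt(-32304 + I*sqrt(326))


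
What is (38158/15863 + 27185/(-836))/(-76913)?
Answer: 399335567/1019979288284 ≈ 0.00039151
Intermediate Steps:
(38158/15863 + 27185/(-836))/(-76913) = (38158*(1/15863) + 27185*(-1/836))*(-1/76913) = (38158/15863 - 27185/836)*(-1/76913) = -399335567/13261468*(-1/76913) = 399335567/1019979288284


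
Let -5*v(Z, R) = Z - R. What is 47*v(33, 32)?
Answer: -47/5 ≈ -9.4000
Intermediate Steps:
v(Z, R) = -Z/5 + R/5 (v(Z, R) = -(Z - R)/5 = -Z/5 + R/5)
47*v(33, 32) = 47*(-⅕*33 + (⅕)*32) = 47*(-33/5 + 32/5) = 47*(-⅕) = -47/5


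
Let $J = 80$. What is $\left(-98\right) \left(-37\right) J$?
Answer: $290080$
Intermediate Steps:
$\left(-98\right) \left(-37\right) J = \left(-98\right) \left(-37\right) 80 = 3626 \cdot 80 = 290080$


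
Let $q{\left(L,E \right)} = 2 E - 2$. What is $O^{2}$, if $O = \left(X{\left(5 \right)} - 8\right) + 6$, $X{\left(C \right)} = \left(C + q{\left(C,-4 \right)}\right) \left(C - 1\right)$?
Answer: $484$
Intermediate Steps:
$q{\left(L,E \right)} = -2 + 2 E$
$X{\left(C \right)} = \left(-1 + C\right) \left(-10 + C\right)$ ($X{\left(C \right)} = \left(C + \left(-2 + 2 \left(-4\right)\right)\right) \left(C - 1\right) = \left(C - 10\right) \left(-1 + C\right) = \left(-10 + C\right) \left(-1 + C\right) = \left(-1 + C\right) \left(-10 + C\right)$)
$O = -22$ ($O = \left(\left(10 + 5^{2} - 55\right) - 8\right) + 6 = \left(\left(10 + 25 - 55\right) - 8\right) + 6 = \left(-20 - 8\right) + 6 = -28 + 6 = -22$)
$O^{2} = \left(-22\right)^{2} = 484$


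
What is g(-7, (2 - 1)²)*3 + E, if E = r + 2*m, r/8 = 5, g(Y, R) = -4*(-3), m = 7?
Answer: 90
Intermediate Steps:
g(Y, R) = 12
r = 40 (r = 8*5 = 40)
E = 54 (E = 40 + 2*7 = 40 + 14 = 54)
g(-7, (2 - 1)²)*3 + E = 12*3 + 54 = 36 + 54 = 90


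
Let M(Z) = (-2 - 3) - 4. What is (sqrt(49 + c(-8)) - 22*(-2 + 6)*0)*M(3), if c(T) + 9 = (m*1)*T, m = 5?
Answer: 0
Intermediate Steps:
M(Z) = -9 (M(Z) = -5 - 4 = -9)
c(T) = -9 + 5*T (c(T) = -9 + (5*1)*T = -9 + 5*T)
(sqrt(49 + c(-8)) - 22*(-2 + 6)*0)*M(3) = (sqrt(49 + (-9 + 5*(-8))) - 22*(-2 + 6)*0)*(-9) = (sqrt(49 + (-9 - 40)) - 88*0)*(-9) = (sqrt(49 - 49) - 22*0)*(-9) = (sqrt(0) + 0)*(-9) = (0 + 0)*(-9) = 0*(-9) = 0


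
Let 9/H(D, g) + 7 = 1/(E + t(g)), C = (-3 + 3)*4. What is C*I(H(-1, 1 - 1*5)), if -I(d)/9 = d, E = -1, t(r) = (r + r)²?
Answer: 0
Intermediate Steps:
t(r) = 4*r² (t(r) = (2*r)² = 4*r²)
C = 0 (C = 0*4 = 0)
H(D, g) = 9/(-7 + 1/(-1 + 4*g²))
I(d) = -9*d
C*I(H(-1, 1 - 1*5)) = 0*(-81*(1 - 4*(1 - 1*5)²)/(4*(-2 + 7*(1 - 1*5)²))) = 0*(-81*(1 - 4*(1 - 5)²)/(4*(-2 + 7*(1 - 5)²))) = 0*(-81*(1 - 4*(-4)²)/(4*(-2 + 7*(-4)²))) = 0*(-81*(1 - 4*16)/(4*(-2 + 7*16))) = 0*(-81*(1 - 64)/(4*(-2 + 112))) = 0*(-81*(-63)/(4*110)) = 0*(-9*(-567/440)) = 0*(5103/440) = 0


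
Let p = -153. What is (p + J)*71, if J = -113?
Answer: -18886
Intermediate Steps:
(p + J)*71 = (-153 - 113)*71 = -266*71 = -18886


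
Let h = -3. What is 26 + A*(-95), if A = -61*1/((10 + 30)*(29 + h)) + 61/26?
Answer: -3061/16 ≈ -191.31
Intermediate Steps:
A = 183/80 (A = -61*1/((10 + 30)*(29 - 3)) + 61/26 = -61/(40*26) + 61*(1/26) = -61/1040 + 61/26 = 183/80 ≈ 2.2875)
26 + A*(-95) = 26 + (183/80)*(-95) = 26 - 3477/16 = -3061/16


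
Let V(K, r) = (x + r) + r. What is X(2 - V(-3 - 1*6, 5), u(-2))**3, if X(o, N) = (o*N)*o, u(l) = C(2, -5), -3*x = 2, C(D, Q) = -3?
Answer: -113379904/27 ≈ -4.1993e+6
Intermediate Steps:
x = -2/3 (x = -1/3*2 = -2/3 ≈ -0.66667)
u(l) = -3
V(K, r) = -2/3 + 2*r (V(K, r) = (-2/3 + r) + r = -2/3 + 2*r)
X(o, N) = N*o**2 (X(o, N) = (N*o)*o = N*o**2)
X(2 - V(-3 - 1*6, 5), u(-2))**3 = (-3*(2 - (-2/3 + 2*5))**2)**3 = (-3*(2 - (-2/3 + 10))**2)**3 = (-3*(2 - 1*28/3)**2)**3 = (-3*(2 - 28/3)**2)**3 = (-3*(-22/3)**2)**3 = (-3*484/9)**3 = (-484/3)**3 = -113379904/27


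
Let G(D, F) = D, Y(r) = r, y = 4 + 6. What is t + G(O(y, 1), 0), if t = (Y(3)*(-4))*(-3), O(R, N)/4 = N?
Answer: 40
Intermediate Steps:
y = 10
O(R, N) = 4*N
t = 36 (t = (3*(-4))*(-3) = -12*(-3) = 36)
t + G(O(y, 1), 0) = 36 + 4*1 = 36 + 4 = 40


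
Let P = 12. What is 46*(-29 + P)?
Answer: -782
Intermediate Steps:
46*(-29 + P) = 46*(-29 + 12) = 46*(-17) = -782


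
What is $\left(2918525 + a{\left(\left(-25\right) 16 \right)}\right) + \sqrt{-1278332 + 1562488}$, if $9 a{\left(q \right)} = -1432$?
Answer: $\frac{26265293}{9} + 2 \sqrt{71039} \approx 2.9189 \cdot 10^{6}$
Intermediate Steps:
$a{\left(q \right)} = - \frac{1432}{9}$ ($a{\left(q \right)} = \frac{1}{9} \left(-1432\right) = - \frac{1432}{9}$)
$\left(2918525 + a{\left(\left(-25\right) 16 \right)}\right) + \sqrt{-1278332 + 1562488} = \left(2918525 - \frac{1432}{9}\right) + \sqrt{-1278332 + 1562488} = \frac{26265293}{9} + \sqrt{284156} = \frac{26265293}{9} + 2 \sqrt{71039}$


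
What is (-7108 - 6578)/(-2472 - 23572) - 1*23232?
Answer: -302520261/13022 ≈ -23231.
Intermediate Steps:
(-7108 - 6578)/(-2472 - 23572) - 1*23232 = -13686/(-26044) - 23232 = -13686*(-1/26044) - 23232 = 6843/13022 - 23232 = -302520261/13022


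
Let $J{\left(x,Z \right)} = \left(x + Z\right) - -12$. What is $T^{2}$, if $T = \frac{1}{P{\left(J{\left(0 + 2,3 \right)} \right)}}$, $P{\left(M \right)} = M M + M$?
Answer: $\frac{1}{93636} \approx 1.068 \cdot 10^{-5}$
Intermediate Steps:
$J{\left(x,Z \right)} = 12 + Z + x$ ($J{\left(x,Z \right)} = \left(Z + x\right) + 12 = 12 + Z + x$)
$P{\left(M \right)} = M + M^{2}$ ($P{\left(M \right)} = M^{2} + M = M + M^{2}$)
$T = \frac{1}{306}$ ($T = \frac{1}{\left(12 + 3 + \left(0 + 2\right)\right) \left(1 + \left(12 + 3 + \left(0 + 2\right)\right)\right)} = \frac{1}{\left(12 + 3 + 2\right) \left(1 + \left(12 + 3 + 2\right)\right)} = \frac{1}{17 \left(1 + 17\right)} = \frac{1}{17 \cdot 18} = \frac{1}{306} \approx 0.003268$)
$T^{2} = \left(\frac{1}{306}\right)^{2} = \frac{1}{93636}$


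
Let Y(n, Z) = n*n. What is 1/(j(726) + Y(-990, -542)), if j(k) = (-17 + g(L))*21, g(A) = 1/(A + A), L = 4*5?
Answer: 40/39189741 ≈ 1.0207e-6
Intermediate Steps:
Y(n, Z) = n²
L = 20
g(A) = 1/(2*A)
j(k) = -14259/40 (j(k) = (-17 + (½)/20)*21 = (-17 + (½)*(1/20))*21 = (-17 + 1/40)*21 = -679/40*21 = -14259/40)
1/(j(726) + Y(-990, -542)) = 1/(-14259/40 + (-990)²) = 1/(-14259/40 + 980100) = 1/(39189741/40) = 40/39189741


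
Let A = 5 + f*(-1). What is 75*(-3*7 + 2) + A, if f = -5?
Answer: -1415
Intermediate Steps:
A = 10 (A = 5 - 5*(-1) = 5 + 5 = 10)
75*(-3*7 + 2) + A = 75*(-3*7 + 2) + 10 = 75*(-21 + 2) + 10 = 75*(-19) + 10 = -1425 + 10 = -1415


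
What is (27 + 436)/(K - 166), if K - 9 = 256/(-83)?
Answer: -38429/13287 ≈ -2.8922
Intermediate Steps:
K = 491/83 (K = 9 + 256/(-83) = 9 + 256*(-1/83) = 9 - 256/83 = 491/83 ≈ 5.9157)
(27 + 436)/(K - 166) = (27 + 436)/(491/83 - 166) = 463/(-13287/83) = 463*(-83/13287) = -38429/13287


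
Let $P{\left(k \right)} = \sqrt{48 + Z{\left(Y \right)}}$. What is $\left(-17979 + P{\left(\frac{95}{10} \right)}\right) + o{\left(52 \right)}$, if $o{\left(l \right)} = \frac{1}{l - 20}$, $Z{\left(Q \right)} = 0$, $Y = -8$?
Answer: $- \frac{575327}{32} + 4 \sqrt{3} \approx -17972.0$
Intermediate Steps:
$P{\left(k \right)} = 4 \sqrt{3}$ ($P{\left(k \right)} = \sqrt{48 + 0} = \sqrt{48} = 4 \sqrt{3}$)
$o{\left(l \right)} = \frac{1}{-20 + l}$
$\left(-17979 + P{\left(\frac{95}{10} \right)}\right) + o{\left(52 \right)} = \left(-17979 + 4 \sqrt{3}\right) + \frac{1}{-20 + 52} = \left(-17979 + 4 \sqrt{3}\right) + \frac{1}{32} = - \frac{575327}{32} + 4 \sqrt{3}$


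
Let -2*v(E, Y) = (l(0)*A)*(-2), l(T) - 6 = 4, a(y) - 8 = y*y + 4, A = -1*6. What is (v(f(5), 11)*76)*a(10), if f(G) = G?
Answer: -510720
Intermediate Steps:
A = -6
a(y) = 12 + y**2 (a(y) = 8 + (y*y + 4) = 8 + (y**2 + 4) = 8 + (4 + y**2) = 12 + y**2)
l(T) = 10 (l(T) = 6 + 4 = 10)
v(E, Y) = -60 (v(E, Y) = -10*(-6)*(-2)/2 = -(-30)*(-2) = -1/2*120 = -60)
(v(f(5), 11)*76)*a(10) = (-60*76)*(12 + 10**2) = -4560*(12 + 100) = -4560*112 = -510720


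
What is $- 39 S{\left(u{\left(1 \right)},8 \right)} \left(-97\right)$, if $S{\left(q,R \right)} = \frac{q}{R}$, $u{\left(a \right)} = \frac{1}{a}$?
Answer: $\frac{3783}{8} \approx 472.88$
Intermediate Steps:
$- 39 S{\left(u{\left(1 \right)},8 \right)} \left(-97\right) = - 39 \frac{1}{1 \cdot 8} \left(-97\right) = - 39 \cdot 1 \cdot \frac{1}{8} \left(-97\right) = \left(-39\right) \frac{1}{8} \left(-97\right) = \left(- \frac{39}{8}\right) \left(-97\right) = \frac{3783}{8}$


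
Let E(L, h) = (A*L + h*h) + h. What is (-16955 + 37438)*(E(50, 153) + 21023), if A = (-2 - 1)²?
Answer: 922451905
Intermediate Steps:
A = 9 (A = (-3)² = 9)
E(L, h) = h + h² + 9*L (E(L, h) = (9*L + h*h) + h = (9*L + h²) + h = (h² + 9*L) + h = h + h² + 9*L)
(-16955 + 37438)*(E(50, 153) + 21023) = (-16955 + 37438)*((153 + 153² + 9*50) + 21023) = 20483*((153 + 23409 + 450) + 21023) = 20483*(24012 + 21023) = 20483*45035 = 922451905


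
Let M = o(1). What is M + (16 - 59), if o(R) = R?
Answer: -42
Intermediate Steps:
M = 1
M + (16 - 59) = 1 + (16 - 59) = 1 - 43 = -42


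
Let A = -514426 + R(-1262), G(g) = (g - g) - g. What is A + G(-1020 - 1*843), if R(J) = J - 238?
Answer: -514063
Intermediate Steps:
R(J) = -238 + J
G(g) = -g (G(g) = 0 - g = -g)
A = -515926 (A = -514426 + (-238 - 1262) = -514426 - 1500 = -515926)
A + G(-1020 - 1*843) = -515926 - (-1020 - 1*843) = -515926 - (-1020 - 843) = -515926 - 1*(-1863) = -515926 + 1863 = -514063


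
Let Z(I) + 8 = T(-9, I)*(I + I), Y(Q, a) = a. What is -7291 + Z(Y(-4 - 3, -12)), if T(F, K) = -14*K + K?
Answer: -11043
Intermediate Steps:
T(F, K) = -13*K
Z(I) = -8 - 26*I² (Z(I) = -8 + (-13*I)*(I + I) = -8 + (-13*I)*(2*I) = -8 - 26*I²)
-7291 + Z(Y(-4 - 3, -12)) = -7291 + (-8 - 26*(-12)²) = -7291 + (-8 - 26*144) = -7291 + (-8 - 3744) = -7291 - 3752 = -11043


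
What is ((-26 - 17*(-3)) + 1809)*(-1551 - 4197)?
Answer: -10541832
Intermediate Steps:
((-26 - 17*(-3)) + 1809)*(-1551 - 4197) = ((-26 + 51) + 1809)*(-5748) = (25 + 1809)*(-5748) = 1834*(-5748) = -10541832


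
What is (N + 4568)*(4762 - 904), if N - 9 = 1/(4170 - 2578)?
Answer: 14055822465/796 ≈ 1.7658e+7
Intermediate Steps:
N = 14329/1592 (N = 9 + 1/(4170 - 2578) = 9 + 1/1592 = 14329/1592 ≈ 9.0006)
(N + 4568)*(4762 - 904) = (14329/1592 + 4568)*(4762 - 904) = (7286585/1592)*3858 = 14055822465/796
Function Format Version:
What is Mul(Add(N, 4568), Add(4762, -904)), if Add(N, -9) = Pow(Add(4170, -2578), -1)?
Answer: Rational(14055822465, 796) ≈ 1.7658e+7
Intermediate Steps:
N = Rational(14329, 1592) (N = Add(9, Pow(Add(4170, -2578), -1)) = Add(9, Pow(1592, -1)) = Add(9, Rational(1, 1592)) = Rational(14329, 1592) ≈ 9.0006)
Mul(Add(N, 4568), Add(4762, -904)) = Mul(Add(Rational(14329, 1592), 4568), Add(4762, -904)) = Mul(Rational(7286585, 1592), 3858) = Rational(14055822465, 796)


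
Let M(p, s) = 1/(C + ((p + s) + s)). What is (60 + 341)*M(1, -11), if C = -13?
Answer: -401/34 ≈ -11.794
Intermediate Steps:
M(p, s) = 1/(-13 + p + 2*s) (M(p, s) = 1/(-13 + ((p + s) + s)) = 1/(-13 + (p + 2*s)) = 1/(-13 + p + 2*s))
(60 + 341)*M(1, -11) = (60 + 341)/(-13 + 1 + 2*(-11)) = 401/(-13 + 1 - 22) = 401/(-34) = 401*(-1/34) = -401/34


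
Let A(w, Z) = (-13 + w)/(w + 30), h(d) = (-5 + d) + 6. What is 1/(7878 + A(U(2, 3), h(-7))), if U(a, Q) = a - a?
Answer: 30/236327 ≈ 0.00012694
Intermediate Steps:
U(a, Q) = 0
h(d) = 1 + d
A(w, Z) = (-13 + w)/(30 + w)
1/(7878 + A(U(2, 3), h(-7))) = 1/(7878 + (-13 + 0)/(30 + 0)) = 1/(7878 - 13/30) = 1/(236327/30) = 30/236327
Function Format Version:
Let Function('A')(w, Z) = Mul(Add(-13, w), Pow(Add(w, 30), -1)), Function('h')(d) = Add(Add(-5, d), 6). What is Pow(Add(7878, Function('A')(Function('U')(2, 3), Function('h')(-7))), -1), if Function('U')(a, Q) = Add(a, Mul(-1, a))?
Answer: Rational(30, 236327) ≈ 0.00012694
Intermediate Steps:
Function('U')(a, Q) = 0
Function('h')(d) = Add(1, d)
Function('A')(w, Z) = Mul(Pow(Add(30, w), -1), Add(-13, w)) (Function('A')(w, Z) = Mul(Add(-13, w), Pow(Add(30, w), -1)) = Mul(Pow(Add(30, w), -1), Add(-13, w)))
Pow(Add(7878, Function('A')(Function('U')(2, 3), Function('h')(-7))), -1) = Pow(Add(7878, Mul(Pow(Add(30, 0), -1), Add(-13, 0))), -1) = Pow(Add(7878, Mul(Pow(30, -1), -13)), -1) = Pow(Add(7878, Mul(Rational(1, 30), -13)), -1) = Pow(Add(7878, Rational(-13, 30)), -1) = Pow(Rational(236327, 30), -1) = Rational(30, 236327)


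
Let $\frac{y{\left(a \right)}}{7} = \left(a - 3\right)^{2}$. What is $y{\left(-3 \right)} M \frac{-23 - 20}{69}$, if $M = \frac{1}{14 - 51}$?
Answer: $\frac{3612}{851} \approx 4.2444$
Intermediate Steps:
$y{\left(a \right)} = 7 \left(-3 + a\right)^{2}$ ($y{\left(a \right)} = 7 \left(a - 3\right)^{2} = 7 \left(-3 + a\right)^{2}$)
$M = - \frac{1}{37}$ ($M = \frac{1}{14 - 51} = \frac{1}{-37} = - \frac{1}{37} \approx -0.027027$)
$y{\left(-3 \right)} M \frac{-23 - 20}{69} = 7 \left(-3 - 3\right)^{2} \left(- \frac{1}{37}\right) \frac{-23 - 20}{69} = 7 \left(-6\right)^{2} \left(- \frac{1}{37}\right) \left(-23 - 20\right) \frac{1}{69} = 7 \cdot 36 \left(- \frac{1}{37}\right) \left(\left(-43\right) \frac{1}{69}\right) = 252 \left(- \frac{1}{37}\right) \left(- \frac{43}{69}\right) = \left(- \frac{252}{37}\right) \left(- \frac{43}{69}\right) = \frac{3612}{851}$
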